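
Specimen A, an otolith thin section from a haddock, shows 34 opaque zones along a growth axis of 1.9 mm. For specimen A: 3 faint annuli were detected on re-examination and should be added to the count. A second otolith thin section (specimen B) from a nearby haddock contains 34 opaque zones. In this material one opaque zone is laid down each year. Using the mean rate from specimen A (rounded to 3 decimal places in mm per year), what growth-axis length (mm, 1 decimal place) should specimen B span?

1.7 mm

Specimen A: correcting the raw count gives 34 + 3 = 37 true opaque zones.
A: Mean rate = 1.9 mm / 37 years ≈ 0.051 mm/yr.
Length of B = 0.051 × 34 = 1.7 mm.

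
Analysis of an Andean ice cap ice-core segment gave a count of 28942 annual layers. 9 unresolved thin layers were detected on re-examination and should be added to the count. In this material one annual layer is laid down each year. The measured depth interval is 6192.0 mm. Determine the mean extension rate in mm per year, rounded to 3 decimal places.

0.214 mm per year

Adjusted count: 28942 + 9 = 28951 annual layers.
6192.0 mm over 28951 years gives 6192.0 / 28951 ≈ 0.214 mm per year.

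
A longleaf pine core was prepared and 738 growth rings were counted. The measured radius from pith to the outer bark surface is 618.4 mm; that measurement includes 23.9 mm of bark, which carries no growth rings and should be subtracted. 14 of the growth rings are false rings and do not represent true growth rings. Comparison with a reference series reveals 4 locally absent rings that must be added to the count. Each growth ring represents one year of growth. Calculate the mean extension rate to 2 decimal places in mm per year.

0.82 mm per year

Correcting the raw count gives 738 − 14 + 4 = 728 true growth rings.
Net length = 618.4 − 23.9 = 594.5 mm.
Extension rate ≈ 594.5 / 728 = 0.82 mm per year.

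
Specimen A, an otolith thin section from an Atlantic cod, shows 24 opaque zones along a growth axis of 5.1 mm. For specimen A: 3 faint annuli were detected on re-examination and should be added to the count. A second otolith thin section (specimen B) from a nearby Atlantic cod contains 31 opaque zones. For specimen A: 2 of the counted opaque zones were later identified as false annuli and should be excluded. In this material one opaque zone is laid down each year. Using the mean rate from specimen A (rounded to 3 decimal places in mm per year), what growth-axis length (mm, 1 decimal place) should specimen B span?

Specimen A: after corrections the count is 24 − 2 + 3 = 25 opaque zones.
A: Mean rate = 5.1 mm / 25 years ≈ 0.204 mm per year.
Length of B = 0.204 × 31 = 6.3 mm.

6.3 mm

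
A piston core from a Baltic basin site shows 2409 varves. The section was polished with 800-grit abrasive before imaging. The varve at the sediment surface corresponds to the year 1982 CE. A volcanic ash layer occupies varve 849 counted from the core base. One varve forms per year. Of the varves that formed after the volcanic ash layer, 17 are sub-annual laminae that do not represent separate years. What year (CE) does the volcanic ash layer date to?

The volcanic ash layer sits at varve 849 from the core base, so 2409 − 849 = 1560 varves formed after it.
Removing the 17 false varves leaves 1560 − 17 = 1543 true varves beyond the volcanic ash layer.
1982 − 1543 = 439 CE.

439 CE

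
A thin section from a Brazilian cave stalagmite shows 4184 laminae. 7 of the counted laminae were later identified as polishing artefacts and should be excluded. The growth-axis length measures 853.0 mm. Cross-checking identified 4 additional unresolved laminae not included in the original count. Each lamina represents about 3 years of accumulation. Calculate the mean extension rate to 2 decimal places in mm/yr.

After corrections the count is 4184 − 7 + 4 = 4181 laminae.
Multiplying by 3 years per lamina: 4181 × 3 = 12543 years.
Mean rate = 853.0 mm / 12543 years ≈ 0.07 mm/yr.

0.07 mm/yr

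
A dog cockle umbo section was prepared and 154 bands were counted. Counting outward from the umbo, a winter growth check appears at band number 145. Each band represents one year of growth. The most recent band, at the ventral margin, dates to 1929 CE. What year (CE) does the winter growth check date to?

1920 CE

154 − 145 = 9 bands lie beyond the winter growth check toward the ventral margin.
The band at the ventral margin is 1929 CE, so the winter growth check dates to 1929 − 9 = 1920 CE.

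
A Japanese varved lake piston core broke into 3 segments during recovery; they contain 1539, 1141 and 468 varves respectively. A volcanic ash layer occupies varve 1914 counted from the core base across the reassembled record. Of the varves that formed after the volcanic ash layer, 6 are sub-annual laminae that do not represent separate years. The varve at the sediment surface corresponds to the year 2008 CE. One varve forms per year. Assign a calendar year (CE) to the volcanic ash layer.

Total varves = 1539 + 1141 + 468 = 3148.
3148 − 1914 = 1234 varves lie beyond the volcanic ash layer toward the sediment surface.
Removing the 6 false varves leaves 1234 − 6 = 1228 true varves beyond the volcanic ash layer.
The varve at the sediment surface is 2008 CE, so the volcanic ash layer dates to 2008 − 1228 = 780 CE.

780 CE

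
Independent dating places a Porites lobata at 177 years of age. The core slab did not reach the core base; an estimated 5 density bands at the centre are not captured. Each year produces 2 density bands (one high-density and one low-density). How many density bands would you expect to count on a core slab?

349 density bands

With 2 density bands per year, 177 years would produce 177 × 2 = 354 density bands.
Less the 5 uncaptured density bands: 354 − 5 = 349.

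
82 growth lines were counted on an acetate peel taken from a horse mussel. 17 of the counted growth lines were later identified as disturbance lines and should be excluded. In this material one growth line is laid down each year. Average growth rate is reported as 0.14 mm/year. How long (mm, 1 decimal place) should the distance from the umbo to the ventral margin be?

9.1 mm

Adjusted count: 82 − 17 = 65 growth lines.
Predicted length = 0.14 mm/year × 65 years = 9.1 mm.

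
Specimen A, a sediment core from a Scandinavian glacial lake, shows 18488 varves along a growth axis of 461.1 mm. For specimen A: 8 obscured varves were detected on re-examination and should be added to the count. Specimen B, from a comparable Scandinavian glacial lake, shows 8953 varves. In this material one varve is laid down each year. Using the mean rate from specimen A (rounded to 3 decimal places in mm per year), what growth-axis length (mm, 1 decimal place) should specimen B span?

223.8 mm

Specimen A: adjusted count: 18488 + 8 = 18496 varves.
A: Mean rate = 461.1 mm / 18496 years ≈ 0.025 mm per year.
For B, 0.025 mm/year × 8953 years = 223.8 mm.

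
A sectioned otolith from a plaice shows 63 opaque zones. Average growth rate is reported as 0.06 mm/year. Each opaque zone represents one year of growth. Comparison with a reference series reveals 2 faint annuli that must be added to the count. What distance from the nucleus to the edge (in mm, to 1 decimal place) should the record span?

Adjusted count: 63 + 2 = 65 opaque zones.
65 years at 0.06 mm/year gives 0.06 × 65 = 3.9 mm.

3.9 mm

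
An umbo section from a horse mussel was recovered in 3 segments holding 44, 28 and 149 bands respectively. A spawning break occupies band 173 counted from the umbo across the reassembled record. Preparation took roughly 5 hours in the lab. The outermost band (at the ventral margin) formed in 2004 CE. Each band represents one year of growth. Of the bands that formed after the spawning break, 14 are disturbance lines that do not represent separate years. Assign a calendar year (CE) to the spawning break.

1970 CE

Total bands = 44 + 28 + 149 = 221.
221 − 173 = 48 bands lie beyond the spawning break toward the ventral margin.
48 − 14 false = 34 true bands after the spawning break.
Counting back 34 years from 2004 CE places the spawning break in 2004 − 34 = 1970 CE.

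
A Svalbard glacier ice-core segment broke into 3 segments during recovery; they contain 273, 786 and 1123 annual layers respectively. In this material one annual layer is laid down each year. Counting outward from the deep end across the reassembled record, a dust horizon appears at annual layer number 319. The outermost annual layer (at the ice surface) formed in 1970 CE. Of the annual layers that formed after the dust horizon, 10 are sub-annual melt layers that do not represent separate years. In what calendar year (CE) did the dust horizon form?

Total annual layers = 273 + 786 + 1123 = 2182.
The dust horizon sits at annual layer 319 from the deep end, so 2182 − 319 = 1863 annual layers formed after it.
Excluding 10 false annual layers: 1863 − 10 = 1853.
The annual layer at the ice surface is 1970 CE, so the dust horizon dates to 1970 − 1853 = 117 CE.

117 CE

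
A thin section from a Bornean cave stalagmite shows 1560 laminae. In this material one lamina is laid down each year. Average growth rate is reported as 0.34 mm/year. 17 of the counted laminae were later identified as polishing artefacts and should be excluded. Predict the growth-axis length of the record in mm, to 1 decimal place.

After corrections the count is 1560 − 17 = 1543 laminae.
Length ≈ 0.34 × 1543 = 524.6 mm.

524.6 mm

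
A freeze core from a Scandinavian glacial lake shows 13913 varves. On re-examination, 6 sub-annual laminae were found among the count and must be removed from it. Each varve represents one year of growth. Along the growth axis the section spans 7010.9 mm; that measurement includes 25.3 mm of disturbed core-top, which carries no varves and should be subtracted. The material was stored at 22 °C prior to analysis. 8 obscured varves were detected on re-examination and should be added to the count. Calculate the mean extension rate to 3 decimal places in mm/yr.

0.502 mm/yr

Correcting the raw count gives 13913 − 6 + 8 = 13915 true varves.
Removing the 25.3 mm offcut leaves 7010.9 − 25.3 = 6985.6 mm.
Mean rate = 6985.6 mm / 13915 years ≈ 0.502 mm/yr.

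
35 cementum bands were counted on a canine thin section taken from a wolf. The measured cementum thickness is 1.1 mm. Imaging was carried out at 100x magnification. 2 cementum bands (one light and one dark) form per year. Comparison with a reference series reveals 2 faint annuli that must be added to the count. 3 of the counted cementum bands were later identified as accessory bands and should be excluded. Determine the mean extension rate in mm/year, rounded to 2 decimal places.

0.06 mm/year

True cementum band count = 35 − 3 + 2 = 34.
34 cementum bands at 2 per year is 34 / 2 = 17 years.
1.1 mm over 17 years gives 1.1 / 17 ≈ 0.06 mm/year.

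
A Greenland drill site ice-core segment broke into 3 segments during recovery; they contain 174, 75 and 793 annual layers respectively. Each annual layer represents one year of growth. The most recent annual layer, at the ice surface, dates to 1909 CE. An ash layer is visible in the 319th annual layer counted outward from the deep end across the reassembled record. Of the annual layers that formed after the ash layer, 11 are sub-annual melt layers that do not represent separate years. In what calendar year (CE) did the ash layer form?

Total annual layers = 174 + 75 + 793 = 1042.
Between annual layer 319 and the ice surface there are 1042 − 319 = 723 annual layers.
Excluding 11 false annual layers: 723 − 11 = 712.
1909 − 712 = 1197 CE.

1197 CE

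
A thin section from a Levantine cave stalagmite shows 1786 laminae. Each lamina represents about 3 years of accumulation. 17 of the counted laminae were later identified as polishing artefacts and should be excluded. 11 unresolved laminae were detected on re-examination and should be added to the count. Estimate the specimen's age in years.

After corrections the count is 1786 − 17 + 11 = 1780 laminae.
At 3 years per lamina, 1780 × 3 = 5340 years.

5340 years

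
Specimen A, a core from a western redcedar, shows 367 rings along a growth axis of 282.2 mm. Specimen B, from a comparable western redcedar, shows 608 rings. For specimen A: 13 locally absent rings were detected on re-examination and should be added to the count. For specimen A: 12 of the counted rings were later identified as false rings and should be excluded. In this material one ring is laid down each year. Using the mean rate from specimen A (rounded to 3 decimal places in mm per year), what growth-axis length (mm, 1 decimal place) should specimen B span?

466.3 mm

Specimen A: after corrections the count is 367 − 12 + 13 = 368 rings.
A: Mean rate = 282.2 mm / 368 years ≈ 0.767 mm/yr.
B's length ≈ 0.767 × 608 = 466.3 mm.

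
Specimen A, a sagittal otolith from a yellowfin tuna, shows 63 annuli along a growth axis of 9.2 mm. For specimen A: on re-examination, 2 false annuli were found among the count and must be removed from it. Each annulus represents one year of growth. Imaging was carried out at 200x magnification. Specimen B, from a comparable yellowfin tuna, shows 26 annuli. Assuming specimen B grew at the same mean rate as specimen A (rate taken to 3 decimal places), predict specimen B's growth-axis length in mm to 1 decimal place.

Specimen A: after corrections the count is 63 − 2 = 61 annuli.
A: Mean rate = 9.2 mm / 61 years ≈ 0.151 mm/year.
Length of B = 0.151 × 26 = 3.9 mm.

3.9 mm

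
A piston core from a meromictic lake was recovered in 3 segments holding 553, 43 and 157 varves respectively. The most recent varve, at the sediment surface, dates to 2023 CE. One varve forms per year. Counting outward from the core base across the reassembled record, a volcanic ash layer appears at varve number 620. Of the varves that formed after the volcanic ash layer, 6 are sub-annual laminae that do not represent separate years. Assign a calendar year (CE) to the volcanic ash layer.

Total varves = 553 + 43 + 157 = 753.
The volcanic ash layer sits at varve 620 from the core base, so 753 − 620 = 133 varves formed after it.
Excluding 6 false varves: 133 − 6 = 127.
The varve at the sediment surface is 2023 CE, so the volcanic ash layer dates to 2023 − 127 = 1896 CE.

1896 CE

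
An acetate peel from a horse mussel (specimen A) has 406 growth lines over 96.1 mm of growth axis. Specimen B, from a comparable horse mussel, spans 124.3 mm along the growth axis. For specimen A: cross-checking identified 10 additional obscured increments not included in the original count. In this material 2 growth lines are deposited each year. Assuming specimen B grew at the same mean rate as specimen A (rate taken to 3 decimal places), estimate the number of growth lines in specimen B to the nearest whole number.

538 growth lines

Specimen A: after corrections the count is 406 + 10 = 416 growth lines.
Specimen A: 416 growth lines at 2 per year is 416 / 2 = 208 years.
A: Extension rate ≈ 96.1 / 208 = 0.462 mm/year.
B spans 124.3 / 0.462 = 269.05 years; at 2 growth lines per year that is 269.05 × 2 ≈ 538 growth lines.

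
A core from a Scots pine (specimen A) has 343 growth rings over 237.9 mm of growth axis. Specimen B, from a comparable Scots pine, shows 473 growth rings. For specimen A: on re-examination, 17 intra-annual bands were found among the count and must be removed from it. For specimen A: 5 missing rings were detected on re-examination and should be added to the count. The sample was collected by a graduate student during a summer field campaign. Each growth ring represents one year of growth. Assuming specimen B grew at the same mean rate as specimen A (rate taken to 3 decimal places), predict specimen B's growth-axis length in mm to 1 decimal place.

340.1 mm

Specimen A: true growth ring count = 343 − 17 + 5 = 331.
A: Extension rate ≈ 237.9 / 331 = 0.719 mm/year.
B's length ≈ 0.719 × 473 = 340.1 mm.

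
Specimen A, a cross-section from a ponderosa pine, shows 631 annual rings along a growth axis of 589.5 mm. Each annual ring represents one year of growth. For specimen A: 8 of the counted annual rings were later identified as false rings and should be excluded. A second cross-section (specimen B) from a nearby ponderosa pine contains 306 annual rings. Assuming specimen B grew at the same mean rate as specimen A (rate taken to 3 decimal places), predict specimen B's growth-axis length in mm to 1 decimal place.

Specimen A: true annual ring count = 631 − 8 = 623.
A: 589.5 mm over 623 years gives 589.5 / 623 ≈ 0.946 mm per year.
Length of B = 0.946 × 306 = 289.5 mm.

289.5 mm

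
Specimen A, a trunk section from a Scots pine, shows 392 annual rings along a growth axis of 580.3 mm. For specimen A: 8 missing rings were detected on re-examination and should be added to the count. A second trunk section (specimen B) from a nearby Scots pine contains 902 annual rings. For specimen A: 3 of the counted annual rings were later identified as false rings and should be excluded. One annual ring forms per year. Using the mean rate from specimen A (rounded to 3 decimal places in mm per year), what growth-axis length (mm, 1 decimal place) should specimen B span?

Specimen A: adjusted count: 392 − 3 + 8 = 397 annual rings.
A: Extension rate ≈ 580.3 / 397 = 1.462 mm/year.
B's length ≈ 1.462 × 902 = 1318.7 mm.

1318.7 mm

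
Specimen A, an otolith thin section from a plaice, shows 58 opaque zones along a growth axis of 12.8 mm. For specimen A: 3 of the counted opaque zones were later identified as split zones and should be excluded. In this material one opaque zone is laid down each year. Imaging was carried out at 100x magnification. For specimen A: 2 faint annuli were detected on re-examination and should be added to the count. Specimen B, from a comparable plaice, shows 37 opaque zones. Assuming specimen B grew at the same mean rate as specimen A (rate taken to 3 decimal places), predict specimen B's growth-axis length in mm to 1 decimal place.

Specimen A: adjusted count: 58 − 3 + 2 = 57 opaque zones.
A: Extension rate ≈ 12.8 / 57 = 0.225 mm per year.
For B, 0.225 mm/year × 37 years = 8.3 mm.

8.3 mm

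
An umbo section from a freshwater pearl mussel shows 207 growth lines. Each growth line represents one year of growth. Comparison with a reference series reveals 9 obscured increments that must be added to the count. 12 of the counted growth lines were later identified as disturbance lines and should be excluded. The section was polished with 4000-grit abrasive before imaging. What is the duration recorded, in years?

True growth line count = 207 − 12 + 9 = 204.
With a one-to-one growth line periodicity this is 204 years.

204 years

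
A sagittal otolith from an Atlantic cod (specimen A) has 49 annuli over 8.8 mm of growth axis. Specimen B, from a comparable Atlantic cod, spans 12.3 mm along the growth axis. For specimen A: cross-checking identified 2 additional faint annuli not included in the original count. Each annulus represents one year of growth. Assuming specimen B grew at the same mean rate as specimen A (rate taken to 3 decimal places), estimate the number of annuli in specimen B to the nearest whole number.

71 annuli

Specimen A: after corrections the count is 49 + 2 = 51 annuli.
A: 8.8 mm over 51 years gives 8.8 / 51 ≈ 0.173 mm/year.
For B, 12.3 / 0.173 = 71.10 years ≈ 71 annuli.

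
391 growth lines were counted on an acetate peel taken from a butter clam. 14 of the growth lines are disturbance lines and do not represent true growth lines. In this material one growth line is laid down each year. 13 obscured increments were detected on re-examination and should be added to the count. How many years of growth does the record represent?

Adjusted count: 391 − 14 + 13 = 390 growth lines.
With a one-to-one growth line periodicity this is 390 years.

390 years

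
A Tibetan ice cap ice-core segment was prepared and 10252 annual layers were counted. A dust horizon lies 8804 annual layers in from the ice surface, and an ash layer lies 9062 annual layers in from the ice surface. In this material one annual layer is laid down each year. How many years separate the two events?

258 yr

Separation: 9062 − 8804 = 258 annual layers.
That is 258 years at one annual layer per year.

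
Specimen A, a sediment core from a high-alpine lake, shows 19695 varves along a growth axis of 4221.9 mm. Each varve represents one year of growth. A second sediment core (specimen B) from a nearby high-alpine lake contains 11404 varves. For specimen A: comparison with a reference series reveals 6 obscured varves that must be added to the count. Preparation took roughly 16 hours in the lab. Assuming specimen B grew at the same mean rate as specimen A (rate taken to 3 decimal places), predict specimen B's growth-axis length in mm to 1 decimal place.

Specimen A: correcting the raw count gives 19695 + 6 = 19701 true varves.
A: 4221.9 mm over 19701 years gives 4221.9 / 19701 ≈ 0.214 mm/yr.
For B, 0.214 mm/year × 11404 years = 2440.5 mm.

2440.5 mm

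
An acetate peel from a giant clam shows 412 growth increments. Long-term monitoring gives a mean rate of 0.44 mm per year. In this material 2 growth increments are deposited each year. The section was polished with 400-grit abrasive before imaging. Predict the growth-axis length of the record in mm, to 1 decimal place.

With 2 growth increments per year, 412 / 2 = 206 years.
Predicted length = 0.44 mm/year × 206 years = 90.6 mm.

90.6 mm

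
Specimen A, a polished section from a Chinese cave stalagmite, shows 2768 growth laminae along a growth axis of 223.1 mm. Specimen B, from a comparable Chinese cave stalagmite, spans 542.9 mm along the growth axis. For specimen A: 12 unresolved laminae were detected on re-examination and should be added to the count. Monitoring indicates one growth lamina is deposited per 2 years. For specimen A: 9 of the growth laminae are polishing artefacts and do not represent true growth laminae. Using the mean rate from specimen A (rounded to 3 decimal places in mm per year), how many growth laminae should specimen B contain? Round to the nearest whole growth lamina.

6786 growth laminae

Specimen A: true growth lamina count = 2768 − 9 + 12 = 2771.
Specimen A: multiplying by 2 years per growth lamina: 2771 × 2 = 5542 years.
A: 223.1 mm over 5542 years gives 223.1 / 5542 ≈ 0.040 mm/yr.
B spans 542.9 / 0.040 = 13572.50 years; at 2 years per growth lamina that is 13572.50 / 2 ≈ 6786 growth laminae.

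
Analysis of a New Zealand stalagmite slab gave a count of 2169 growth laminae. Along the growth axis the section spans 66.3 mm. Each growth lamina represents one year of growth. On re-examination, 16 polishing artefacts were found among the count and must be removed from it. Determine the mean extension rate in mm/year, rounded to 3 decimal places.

After corrections the count is 2169 − 16 = 2153 growth laminae.
Mean rate = 66.3 mm / 2153 years ≈ 0.031 mm/year.

0.031 mm/year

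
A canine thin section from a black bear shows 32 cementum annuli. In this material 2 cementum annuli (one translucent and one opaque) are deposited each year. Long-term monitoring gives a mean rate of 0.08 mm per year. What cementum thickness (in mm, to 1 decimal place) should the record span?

1.3 mm

32 cementum annuli at 2 per year is 32 / 2 = 16 years.
16 years at 0.08 mm/year gives 0.08 × 16 = 1.3 mm.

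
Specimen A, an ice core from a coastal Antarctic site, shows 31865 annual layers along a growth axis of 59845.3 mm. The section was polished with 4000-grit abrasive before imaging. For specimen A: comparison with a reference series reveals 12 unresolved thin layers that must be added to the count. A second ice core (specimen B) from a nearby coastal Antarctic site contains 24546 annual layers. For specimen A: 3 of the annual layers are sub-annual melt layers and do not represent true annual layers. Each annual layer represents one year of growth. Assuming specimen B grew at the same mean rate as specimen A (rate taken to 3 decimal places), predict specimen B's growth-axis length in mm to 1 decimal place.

Specimen A: adjusted count: 31865 − 3 + 12 = 31874 annual layers.
A: 59845.3 mm over 31874 years gives 59845.3 / 31874 ≈ 1.878 mm/yr.
B's length ≈ 1.878 × 24546 = 46097.4 mm.

46097.4 mm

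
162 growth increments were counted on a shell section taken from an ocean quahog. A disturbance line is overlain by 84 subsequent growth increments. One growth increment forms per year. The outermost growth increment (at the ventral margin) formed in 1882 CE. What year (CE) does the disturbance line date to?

1798 CE

84 growth increments post-date the disturbance line.
1882 − 84 = 1798 CE.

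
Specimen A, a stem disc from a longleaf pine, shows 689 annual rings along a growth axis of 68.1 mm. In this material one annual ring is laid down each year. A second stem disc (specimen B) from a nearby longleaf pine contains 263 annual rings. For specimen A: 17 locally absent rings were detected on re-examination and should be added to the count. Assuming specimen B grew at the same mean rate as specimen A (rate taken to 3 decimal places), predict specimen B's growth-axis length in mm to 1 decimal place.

25.2 mm

Specimen A: true annual ring count = 689 + 17 = 706.
A: Extension rate ≈ 68.1 / 706 = 0.096 mm per year.
Length of B = 0.096 × 263 = 25.2 mm.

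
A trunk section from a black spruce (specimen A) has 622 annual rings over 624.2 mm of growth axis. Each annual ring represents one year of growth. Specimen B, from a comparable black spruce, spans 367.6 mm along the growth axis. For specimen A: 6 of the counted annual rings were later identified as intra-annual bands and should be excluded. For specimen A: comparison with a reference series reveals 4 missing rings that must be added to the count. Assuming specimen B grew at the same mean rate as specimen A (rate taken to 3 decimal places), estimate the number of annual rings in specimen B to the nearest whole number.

365 annual rings

Specimen A: correcting the raw count gives 622 − 6 + 4 = 620 true annual rings.
A: 624.2 mm over 620 years gives 624.2 / 620 ≈ 1.007 mm/yr.
B spans 367.6 / 1.007 = 365.04 years ≈ 365 annual rings.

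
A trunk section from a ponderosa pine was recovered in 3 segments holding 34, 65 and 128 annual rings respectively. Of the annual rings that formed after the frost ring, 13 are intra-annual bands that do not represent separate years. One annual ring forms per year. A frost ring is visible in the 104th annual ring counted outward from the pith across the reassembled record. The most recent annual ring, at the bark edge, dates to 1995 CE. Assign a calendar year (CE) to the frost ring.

Total annual rings = 34 + 65 + 128 = 227.
The frost ring sits at annual ring 104 from the pith, so 227 − 104 = 123 annual rings formed after it.
123 − 13 false = 110 true annual rings after the frost ring.
1995 − 110 = 1885 CE.

1885 CE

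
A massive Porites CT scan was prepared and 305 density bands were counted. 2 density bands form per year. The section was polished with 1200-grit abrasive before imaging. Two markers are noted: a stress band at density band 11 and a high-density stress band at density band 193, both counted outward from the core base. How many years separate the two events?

Separation: 193 − 11 = 182 density bands.
Dividing by 2 density bands per year: 182 / 2 = 91 years.

91 years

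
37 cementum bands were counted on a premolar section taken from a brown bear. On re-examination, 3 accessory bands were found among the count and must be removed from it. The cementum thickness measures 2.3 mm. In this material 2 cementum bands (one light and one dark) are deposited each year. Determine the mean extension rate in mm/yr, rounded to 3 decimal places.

True cementum band count = 37 − 3 = 34.
Dividing by 2 cementum bands per year: 34 / 2 = 17 years.
Extension rate ≈ 2.3 / 17 = 0.135 mm/yr.

0.135 mm/yr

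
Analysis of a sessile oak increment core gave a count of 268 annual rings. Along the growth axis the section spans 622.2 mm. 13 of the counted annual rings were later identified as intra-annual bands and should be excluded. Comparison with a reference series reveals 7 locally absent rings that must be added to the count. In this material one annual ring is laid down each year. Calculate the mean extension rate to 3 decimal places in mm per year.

2.375 mm per year

Adjusted count: 268 − 13 + 7 = 262 annual rings.
622.2 mm over 262 years gives 622.2 / 262 ≈ 2.375 mm per year.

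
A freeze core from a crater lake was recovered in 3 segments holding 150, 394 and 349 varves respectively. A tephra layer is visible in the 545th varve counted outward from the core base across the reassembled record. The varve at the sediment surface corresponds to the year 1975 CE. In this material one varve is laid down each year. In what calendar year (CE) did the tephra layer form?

Total varves = 150 + 394 + 349 = 893.
Between varve 545 and the sediment surface there are 893 − 545 = 348 varves.
The varve at the sediment surface is 1975 CE, so the tephra layer dates to 1975 − 348 = 1627 CE.

1627 CE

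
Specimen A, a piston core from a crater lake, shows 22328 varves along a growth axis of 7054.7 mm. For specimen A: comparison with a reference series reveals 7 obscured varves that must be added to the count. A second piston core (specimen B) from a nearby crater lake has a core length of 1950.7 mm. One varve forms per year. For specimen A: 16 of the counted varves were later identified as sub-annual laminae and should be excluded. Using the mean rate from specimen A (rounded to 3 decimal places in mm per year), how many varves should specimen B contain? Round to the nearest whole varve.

6173 varves

Specimen A: correcting the raw count gives 22328 − 16 + 7 = 22319 true varves.
A: Mean rate = 7054.7 mm / 22319 years ≈ 0.316 mm per year.
B spans 1950.7 / 0.316 = 6173.10 years ≈ 6173 varves.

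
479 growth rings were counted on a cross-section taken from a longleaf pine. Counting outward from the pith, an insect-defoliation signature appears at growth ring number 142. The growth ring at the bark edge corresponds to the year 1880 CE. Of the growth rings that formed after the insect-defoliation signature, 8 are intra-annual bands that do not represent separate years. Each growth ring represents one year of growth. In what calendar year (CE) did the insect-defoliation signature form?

479 − 142 = 337 growth rings lie beyond the insect-defoliation signature toward the bark edge.
Excluding 8 false growth rings: 337 − 8 = 329.
1880 − 329 = 1551 CE.

1551 CE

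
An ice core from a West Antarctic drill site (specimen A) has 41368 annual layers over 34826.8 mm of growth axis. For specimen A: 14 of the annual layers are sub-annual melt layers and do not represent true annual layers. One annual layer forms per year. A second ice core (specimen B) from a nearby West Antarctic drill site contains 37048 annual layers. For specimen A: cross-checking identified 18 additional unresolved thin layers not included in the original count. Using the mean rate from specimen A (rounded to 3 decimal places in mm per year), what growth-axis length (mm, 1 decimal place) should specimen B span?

31194.4 mm

Specimen A: correcting the raw count gives 41368 − 14 + 18 = 41372 true annual layers.
A: Mean rate = 34826.8 mm / 41372 years ≈ 0.842 mm/year.
B's length ≈ 0.842 × 37048 = 31194.4 mm.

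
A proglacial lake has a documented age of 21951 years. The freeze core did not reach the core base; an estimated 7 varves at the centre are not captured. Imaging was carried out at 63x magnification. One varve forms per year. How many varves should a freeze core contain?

One varve per year gives 21951 varves over 21951 years.
Less the 7 uncaptured varves: 21951 − 7 = 21944.

21944 varves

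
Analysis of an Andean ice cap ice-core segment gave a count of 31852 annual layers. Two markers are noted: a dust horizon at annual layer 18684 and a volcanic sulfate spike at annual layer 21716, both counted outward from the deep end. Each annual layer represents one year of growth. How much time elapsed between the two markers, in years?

The two markers are separated by 21716 − 18684 = 3032 annual layers.
That is 3032 years at one annual layer per year.

3032 yr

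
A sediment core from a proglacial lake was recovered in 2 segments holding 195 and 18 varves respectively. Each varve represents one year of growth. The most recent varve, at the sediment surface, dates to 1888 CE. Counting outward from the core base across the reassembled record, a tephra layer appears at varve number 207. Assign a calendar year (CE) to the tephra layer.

1882 CE

Total varves = 195 + 18 = 213.
Between varve 207 and the sediment surface there are 213 − 207 = 6 varves.
The varve at the sediment surface is 1888 CE, so the tephra layer dates to 1888 − 6 = 1882 CE.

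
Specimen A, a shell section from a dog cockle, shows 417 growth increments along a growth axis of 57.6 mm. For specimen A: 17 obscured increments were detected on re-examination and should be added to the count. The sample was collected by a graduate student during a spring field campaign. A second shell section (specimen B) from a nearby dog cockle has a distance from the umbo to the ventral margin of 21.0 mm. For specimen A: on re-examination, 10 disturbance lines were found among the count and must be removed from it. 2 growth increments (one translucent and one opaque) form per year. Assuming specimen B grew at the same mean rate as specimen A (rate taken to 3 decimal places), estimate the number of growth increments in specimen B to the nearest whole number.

154 growth increments

Specimen A: adjusted count: 417 − 10 + 17 = 424 growth increments.
Specimen A: 424 growth increments at 2 per year is 424 / 2 = 212 years.
A: 57.6 mm over 212 years gives 57.6 / 212 ≈ 0.272 mm per year.
Specimen B: 21.0 mm / 0.272 mm per year = 77.21 years; at 2 growth increments per year that is 77.21 × 2 ≈ 154 growth increments.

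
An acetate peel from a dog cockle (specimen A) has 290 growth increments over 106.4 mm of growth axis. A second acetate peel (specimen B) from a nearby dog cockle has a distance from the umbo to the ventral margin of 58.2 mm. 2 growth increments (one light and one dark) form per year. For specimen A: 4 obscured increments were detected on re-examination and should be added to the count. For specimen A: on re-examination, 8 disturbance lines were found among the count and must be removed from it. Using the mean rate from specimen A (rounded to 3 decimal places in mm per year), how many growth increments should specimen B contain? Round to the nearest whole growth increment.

Specimen A: correcting the raw count gives 290 − 8 + 4 = 286 true growth increments.
Specimen A: dividing by 2 growth increments per year: 286 / 2 = 143 years.
A: Extension rate ≈ 106.4 / 143 = 0.744 mm/year.
B spans 58.2 / 0.744 = 78.23 years; at 2 growth increments per year that is 78.23 × 2 ≈ 156 growth increments.

156 growth increments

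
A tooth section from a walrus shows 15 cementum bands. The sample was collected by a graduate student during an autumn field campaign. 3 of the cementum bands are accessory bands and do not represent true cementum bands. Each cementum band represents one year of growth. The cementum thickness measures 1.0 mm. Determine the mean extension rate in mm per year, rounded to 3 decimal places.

Correcting the raw count gives 15 − 3 = 12 true cementum bands.
Mean rate = 1.0 mm / 12 years ≈ 0.083 mm per year.

0.083 mm per year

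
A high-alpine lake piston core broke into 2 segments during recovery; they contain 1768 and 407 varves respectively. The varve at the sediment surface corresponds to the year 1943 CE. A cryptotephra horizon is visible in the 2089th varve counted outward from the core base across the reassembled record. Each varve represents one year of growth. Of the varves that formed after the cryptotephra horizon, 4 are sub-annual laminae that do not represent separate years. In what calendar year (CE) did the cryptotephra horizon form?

1861 CE

Total varves = 1768 + 407 = 2175.
The cryptotephra horizon sits at varve 2089 from the core base, so 2175 − 2089 = 86 varves formed after it.
Removing the 4 false varves leaves 86 − 4 = 82 true varves beyond the cryptotephra horizon.
Counting back 82 years from 1943 CE places the cryptotephra horizon in 1943 − 82 = 1861 CE.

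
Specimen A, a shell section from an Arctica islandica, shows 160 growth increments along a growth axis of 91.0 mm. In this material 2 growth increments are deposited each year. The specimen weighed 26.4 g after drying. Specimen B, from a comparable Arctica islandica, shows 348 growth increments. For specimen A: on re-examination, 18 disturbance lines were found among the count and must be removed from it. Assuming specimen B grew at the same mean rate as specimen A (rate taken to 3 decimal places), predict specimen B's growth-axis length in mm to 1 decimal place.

223.1 mm

Specimen A: true growth increment count = 160 − 18 = 142.
Specimen A: dividing by 2 growth increments per year: 142 / 2 = 71 years.
A: Mean rate = 91.0 mm / 71 years ≈ 1.282 mm per year.
Specimen B: dividing by 2 growth increments per year: 348 / 2 = 174 years. For B, 1.282 mm/year × 174 years = 223.1 mm.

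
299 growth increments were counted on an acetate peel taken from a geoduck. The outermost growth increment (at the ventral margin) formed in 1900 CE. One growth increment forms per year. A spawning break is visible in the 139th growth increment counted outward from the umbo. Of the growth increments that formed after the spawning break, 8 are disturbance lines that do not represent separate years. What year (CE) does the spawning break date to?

1748 CE

The spawning break sits at growth increment 139 from the umbo, so 299 − 139 = 160 growth increments formed after it.
Excluding 8 false growth increments: 160 − 8 = 152.
Counting back 152 years from 1900 CE places the spawning break in 1900 − 152 = 1748 CE.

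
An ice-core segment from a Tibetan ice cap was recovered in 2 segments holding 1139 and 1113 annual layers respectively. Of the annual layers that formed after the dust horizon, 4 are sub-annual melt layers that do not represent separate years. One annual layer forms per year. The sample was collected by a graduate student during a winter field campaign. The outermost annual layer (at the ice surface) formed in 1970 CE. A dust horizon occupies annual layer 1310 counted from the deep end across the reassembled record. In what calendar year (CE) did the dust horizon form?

1032 CE

Total annual layers = 1139 + 1113 = 2252.
2252 − 1310 = 942 annual layers lie beyond the dust horizon toward the ice surface.
Excluding 4 false annual layers: 942 − 4 = 938.
The annual layer at the ice surface is 1970 CE, so the dust horizon dates to 1970 − 938 = 1032 CE.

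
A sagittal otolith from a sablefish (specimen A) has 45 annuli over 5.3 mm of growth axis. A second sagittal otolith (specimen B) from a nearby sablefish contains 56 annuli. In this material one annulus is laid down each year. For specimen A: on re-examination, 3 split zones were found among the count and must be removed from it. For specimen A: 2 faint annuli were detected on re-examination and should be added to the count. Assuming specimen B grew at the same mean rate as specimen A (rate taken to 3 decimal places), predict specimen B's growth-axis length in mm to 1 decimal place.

6.7 mm

Specimen A: correcting the raw count gives 45 − 3 + 2 = 44 true annuli.
A: Extension rate ≈ 5.3 / 44 = 0.120 mm/yr.
Length of B = 0.120 × 56 = 6.7 mm.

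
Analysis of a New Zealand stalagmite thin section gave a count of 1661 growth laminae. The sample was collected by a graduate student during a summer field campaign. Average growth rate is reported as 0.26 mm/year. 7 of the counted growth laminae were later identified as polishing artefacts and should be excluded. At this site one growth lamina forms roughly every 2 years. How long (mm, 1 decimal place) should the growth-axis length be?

860.1 mm

After corrections the count is 1661 − 7 = 1654 growth laminae.
1654 growth laminae at 2 years each span 1654 × 2 = 3308 years.
Length ≈ 0.26 × 3308 = 860.1 mm.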